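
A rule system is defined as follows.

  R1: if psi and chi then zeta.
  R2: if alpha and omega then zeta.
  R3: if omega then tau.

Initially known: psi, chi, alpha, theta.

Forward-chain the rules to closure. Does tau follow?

tau would need omega (R3), but omega is never established.

No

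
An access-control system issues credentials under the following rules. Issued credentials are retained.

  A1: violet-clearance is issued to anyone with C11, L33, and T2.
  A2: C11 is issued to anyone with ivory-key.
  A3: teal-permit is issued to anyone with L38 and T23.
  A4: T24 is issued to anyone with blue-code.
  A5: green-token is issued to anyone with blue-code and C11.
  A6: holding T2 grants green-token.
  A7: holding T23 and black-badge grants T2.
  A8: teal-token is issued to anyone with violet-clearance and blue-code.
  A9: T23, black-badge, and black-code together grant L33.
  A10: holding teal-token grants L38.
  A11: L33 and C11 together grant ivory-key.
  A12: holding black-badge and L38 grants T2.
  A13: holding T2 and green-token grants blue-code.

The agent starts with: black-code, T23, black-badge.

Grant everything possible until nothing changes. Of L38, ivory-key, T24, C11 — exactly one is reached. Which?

T24

Holding T23 and black-badge grants T2 (A7).
Holding T2 grants green-token (A6).
Holding T2 and green-token grants blue-code (A13).
Holding blue-code grants T24 (A4).
ivory-key would need L33 and C11 (A11), but C11 is never granted. C11 would need ivory-key (A2), but ivory-key is never granted. L38 would need teal-token (A10), but teal-token is never granted.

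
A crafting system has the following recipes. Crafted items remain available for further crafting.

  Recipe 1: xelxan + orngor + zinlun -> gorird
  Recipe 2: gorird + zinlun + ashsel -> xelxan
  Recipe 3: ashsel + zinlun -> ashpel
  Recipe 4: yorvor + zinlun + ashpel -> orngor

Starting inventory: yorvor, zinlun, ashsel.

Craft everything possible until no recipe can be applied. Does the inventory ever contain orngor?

Using Recipe 3, ashsel and zinlun make ashpel.
yorvor + zinlun + ashpel -> orngor (Recipe 4).

Yes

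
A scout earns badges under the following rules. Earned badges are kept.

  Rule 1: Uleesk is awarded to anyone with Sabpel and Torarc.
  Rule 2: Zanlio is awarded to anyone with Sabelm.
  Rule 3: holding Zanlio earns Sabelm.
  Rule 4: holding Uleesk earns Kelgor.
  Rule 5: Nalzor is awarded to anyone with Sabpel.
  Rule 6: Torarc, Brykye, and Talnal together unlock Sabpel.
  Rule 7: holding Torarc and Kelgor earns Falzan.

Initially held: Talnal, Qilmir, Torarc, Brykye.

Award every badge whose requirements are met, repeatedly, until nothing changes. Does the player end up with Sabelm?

Sabelm would need Zanlio (Rule 3), but Zanlio is never earned.

No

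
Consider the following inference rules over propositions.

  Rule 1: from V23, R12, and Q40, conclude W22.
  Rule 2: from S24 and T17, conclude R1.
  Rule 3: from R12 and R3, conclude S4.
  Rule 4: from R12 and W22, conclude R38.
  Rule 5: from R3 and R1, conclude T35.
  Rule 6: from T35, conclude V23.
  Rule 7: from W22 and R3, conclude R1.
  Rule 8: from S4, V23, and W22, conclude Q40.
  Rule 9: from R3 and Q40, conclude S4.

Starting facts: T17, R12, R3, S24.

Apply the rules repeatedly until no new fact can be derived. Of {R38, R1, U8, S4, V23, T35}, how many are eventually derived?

4

S24 and T17 hold, so R1 follows (Rule 2).
R12 and R3 hold, so S4 follows (Rule 3).
From R3 and R1, Rule 5 gives T35.
T35 holds, so V23 follows (Rule 6).
R38 would need R12 and W22 (Rule 4), but W22 is never established.
R1: reached.
No rule produces U8, and it is not given.
S4: reached.
V23: reached.
T35: reached.
Reached: R1, S4, V23, and T35 — 4 of the 6.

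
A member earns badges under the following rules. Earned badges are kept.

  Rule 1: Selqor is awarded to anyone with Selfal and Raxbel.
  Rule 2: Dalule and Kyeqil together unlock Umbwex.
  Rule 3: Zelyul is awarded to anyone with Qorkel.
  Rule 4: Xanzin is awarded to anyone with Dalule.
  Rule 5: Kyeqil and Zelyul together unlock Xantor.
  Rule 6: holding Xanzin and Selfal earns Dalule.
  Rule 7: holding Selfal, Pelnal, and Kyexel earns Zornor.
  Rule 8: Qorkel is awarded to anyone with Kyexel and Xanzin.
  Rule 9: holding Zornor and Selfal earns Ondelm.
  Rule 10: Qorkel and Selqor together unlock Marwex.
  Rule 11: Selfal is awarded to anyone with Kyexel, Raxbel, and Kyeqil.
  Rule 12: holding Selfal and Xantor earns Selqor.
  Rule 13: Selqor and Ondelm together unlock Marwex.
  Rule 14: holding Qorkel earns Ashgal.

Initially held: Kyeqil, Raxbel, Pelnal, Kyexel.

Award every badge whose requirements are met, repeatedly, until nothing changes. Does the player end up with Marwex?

With Kyexel, Raxbel, and Kyeqil, Selfal is earned (Rule 11).
With Selfal and Raxbel, Selqor is earned (Rule 1).
With Selfal, Pelnal, and Kyexel, Zornor is earned (Rule 7).
With Zornor and Selfal, Ondelm is earned (Rule 9).
With Selqor and Ondelm, Marwex is earned (Rule 13).

Yes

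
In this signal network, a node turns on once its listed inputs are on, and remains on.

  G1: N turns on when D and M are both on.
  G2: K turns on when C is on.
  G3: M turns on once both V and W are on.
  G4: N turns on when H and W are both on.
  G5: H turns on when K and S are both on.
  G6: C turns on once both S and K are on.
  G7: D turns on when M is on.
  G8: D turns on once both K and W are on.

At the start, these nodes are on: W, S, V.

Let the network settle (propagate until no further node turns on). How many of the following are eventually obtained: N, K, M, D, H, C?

V and W are on, so M turns on (G3).
G7: M on → D on.
G1: D and M on → N on.
N: reached.
K would need C (G2), but C never turns on.
M: reached.
D: reached.
H would need K and S (G5), but K never turns on.
C would need S and K (G6), but K never turns on.
Reached: N, M, and D — 3 of the 6.

3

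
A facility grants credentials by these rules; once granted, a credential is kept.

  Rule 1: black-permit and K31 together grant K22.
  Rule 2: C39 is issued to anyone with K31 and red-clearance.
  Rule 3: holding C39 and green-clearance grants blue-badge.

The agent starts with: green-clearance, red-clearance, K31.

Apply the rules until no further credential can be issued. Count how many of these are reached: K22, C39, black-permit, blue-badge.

2

Holding K31 and red-clearance grants C39 (Rule 2).
Holding C39 and green-clearance grants blue-badge (Rule 3).
K22 would need black-permit and K31 (Rule 1), but black-permit is never granted.
C39: reached.
No rule produces black-permit, and it is not given.
blue-badge: reached.
Reached: C39 and blue-badge — 2 of the 4.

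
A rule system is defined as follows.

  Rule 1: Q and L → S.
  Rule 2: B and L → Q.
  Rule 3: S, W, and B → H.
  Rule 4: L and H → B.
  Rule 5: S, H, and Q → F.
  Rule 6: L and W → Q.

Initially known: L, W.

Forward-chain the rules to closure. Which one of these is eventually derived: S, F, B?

S

From L and W, Rule 6 gives Q.
From Q and L, Rule 1 gives S.
B would need L and H (Rule 4), but H is never established. F would need S, H, and Q (Rule 5), but H is never established.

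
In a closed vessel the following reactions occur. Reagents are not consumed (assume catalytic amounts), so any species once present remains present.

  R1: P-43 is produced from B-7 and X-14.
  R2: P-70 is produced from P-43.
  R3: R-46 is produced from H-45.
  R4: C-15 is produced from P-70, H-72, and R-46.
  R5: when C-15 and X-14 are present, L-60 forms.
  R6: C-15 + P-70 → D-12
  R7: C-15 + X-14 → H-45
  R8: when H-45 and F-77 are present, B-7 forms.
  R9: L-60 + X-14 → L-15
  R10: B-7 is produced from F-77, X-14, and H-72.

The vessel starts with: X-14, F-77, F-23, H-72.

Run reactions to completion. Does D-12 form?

D-12 would need C-15 and P-70 (R6), but C-15 never forms.

No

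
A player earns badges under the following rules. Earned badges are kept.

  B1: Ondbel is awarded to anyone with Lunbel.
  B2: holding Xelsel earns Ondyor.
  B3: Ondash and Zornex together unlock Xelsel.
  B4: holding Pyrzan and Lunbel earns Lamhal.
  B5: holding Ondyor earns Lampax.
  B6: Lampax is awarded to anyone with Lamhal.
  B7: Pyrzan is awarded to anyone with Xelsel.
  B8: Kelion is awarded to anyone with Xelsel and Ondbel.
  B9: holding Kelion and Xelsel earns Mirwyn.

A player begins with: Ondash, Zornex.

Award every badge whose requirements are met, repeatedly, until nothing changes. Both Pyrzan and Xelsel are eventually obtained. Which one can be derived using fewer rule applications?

Xelsel

Xelsel: With Ondash and Zornex, Xelsel is earned (B3). [1 rule application]
Pyrzan: With Ondash and Zornex, Xelsel is earned (B3). With Xelsel, Pyrzan is earned (B7). [2 rule applications]
Xelsel needs fewer.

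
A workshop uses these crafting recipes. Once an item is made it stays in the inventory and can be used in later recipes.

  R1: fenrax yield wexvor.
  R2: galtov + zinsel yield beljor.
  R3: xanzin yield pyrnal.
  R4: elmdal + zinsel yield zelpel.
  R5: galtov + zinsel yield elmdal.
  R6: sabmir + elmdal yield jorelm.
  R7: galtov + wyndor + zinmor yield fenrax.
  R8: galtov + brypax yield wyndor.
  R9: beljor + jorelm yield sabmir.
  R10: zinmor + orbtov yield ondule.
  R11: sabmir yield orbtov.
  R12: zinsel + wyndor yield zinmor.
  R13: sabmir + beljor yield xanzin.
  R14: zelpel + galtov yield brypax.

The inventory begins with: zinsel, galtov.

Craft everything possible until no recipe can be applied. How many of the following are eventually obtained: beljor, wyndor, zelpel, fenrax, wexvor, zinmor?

galtov + zinsel → beljor (R2).
Using R5, galtov and zinsel make elmdal.
Using R4, elmdal and zinsel make zelpel.
Using R14, zelpel and galtov make brypax.
galtov + brypax → wyndor (R8).
Using R12, zinsel and wyndor make zinmor.
galtov + wyndor + zinmor → fenrax (R7).
fenrax → wexvor (R1).
beljor: reached.
wyndor: reached.
zelpel: reached.
fenrax: reached.
wexvor: reached.
zinmor: reached.
All 6 are reached.

6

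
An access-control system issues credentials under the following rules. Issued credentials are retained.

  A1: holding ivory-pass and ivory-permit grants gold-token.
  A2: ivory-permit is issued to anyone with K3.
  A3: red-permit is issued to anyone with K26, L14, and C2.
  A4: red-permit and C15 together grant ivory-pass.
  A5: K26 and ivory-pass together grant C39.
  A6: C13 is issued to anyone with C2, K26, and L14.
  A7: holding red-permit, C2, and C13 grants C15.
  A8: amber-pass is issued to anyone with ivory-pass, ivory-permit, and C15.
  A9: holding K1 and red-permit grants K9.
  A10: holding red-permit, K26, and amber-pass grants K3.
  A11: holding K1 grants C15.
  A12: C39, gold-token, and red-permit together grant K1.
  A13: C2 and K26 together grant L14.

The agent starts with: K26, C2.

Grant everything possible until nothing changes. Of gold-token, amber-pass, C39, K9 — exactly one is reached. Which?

C39

Holding C2 and K26 grants L14 (A13).
Holding K26, L14, and C2 grants red-permit (A3).
Holding C2, K26, and L14 grants C13 (A6).
Holding red-permit, C2, and C13 grants C15 (A7).
Holding red-permit and C15 grants ivory-pass (A4).
Holding K26 and ivory-pass grants C39 (A5).
gold-token would need ivory-pass and ivory-permit (A1), but ivory-permit is never granted. K9 would need K1 and red-permit (A9), but K1 is never granted. amber-pass would need ivory-pass, ivory-permit, and C15 (A8), but ivory-permit is never granted.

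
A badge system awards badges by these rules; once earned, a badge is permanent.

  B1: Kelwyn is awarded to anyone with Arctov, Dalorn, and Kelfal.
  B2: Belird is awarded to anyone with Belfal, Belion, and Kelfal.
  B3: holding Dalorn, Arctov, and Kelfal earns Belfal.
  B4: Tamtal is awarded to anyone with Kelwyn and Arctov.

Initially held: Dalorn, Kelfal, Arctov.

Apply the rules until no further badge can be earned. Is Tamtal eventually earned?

Yes

With Arctov, Dalorn, and Kelfal, Kelwyn is earned (B1).
With Kelwyn and Arctov, Tamtal is earned (B4).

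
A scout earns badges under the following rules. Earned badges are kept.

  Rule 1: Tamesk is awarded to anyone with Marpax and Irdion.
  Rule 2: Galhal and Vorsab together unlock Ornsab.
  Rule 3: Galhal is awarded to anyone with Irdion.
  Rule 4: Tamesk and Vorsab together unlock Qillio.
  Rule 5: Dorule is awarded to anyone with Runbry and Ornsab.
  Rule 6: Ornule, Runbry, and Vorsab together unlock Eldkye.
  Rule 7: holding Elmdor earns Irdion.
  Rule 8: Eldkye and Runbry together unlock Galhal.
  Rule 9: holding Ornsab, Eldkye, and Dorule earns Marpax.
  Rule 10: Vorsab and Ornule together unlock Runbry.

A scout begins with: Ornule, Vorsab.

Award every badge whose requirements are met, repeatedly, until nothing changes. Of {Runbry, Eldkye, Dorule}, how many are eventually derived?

With Vorsab and Ornule, Runbry is earned (Rule 10).
With Ornule, Runbry, and Vorsab, Eldkye is earned (Rule 6).
With Eldkye and Runbry, Galhal is earned (Rule 8).
With Galhal and Vorsab, Ornsab is earned (Rule 2).
With Runbry and Ornsab, Dorule is earned (Rule 5).
Runbry: reached.
Eldkye: reached.
Dorule: reached.
All 3 are reached.

3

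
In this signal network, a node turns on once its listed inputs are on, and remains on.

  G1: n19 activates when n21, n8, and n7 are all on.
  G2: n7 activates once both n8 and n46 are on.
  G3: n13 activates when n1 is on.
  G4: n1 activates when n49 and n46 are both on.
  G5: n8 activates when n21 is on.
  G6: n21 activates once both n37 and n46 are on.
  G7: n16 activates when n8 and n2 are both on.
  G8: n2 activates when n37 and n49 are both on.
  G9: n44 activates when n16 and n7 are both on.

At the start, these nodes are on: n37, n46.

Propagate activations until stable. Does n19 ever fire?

Yes

G6: n37 and n46 on → n21 on.
n21 is on, so n8 activates (G5).
G2: n8 and n46 on → n7 on.
n21, n8, and n7 are on, so n19 activates (G1).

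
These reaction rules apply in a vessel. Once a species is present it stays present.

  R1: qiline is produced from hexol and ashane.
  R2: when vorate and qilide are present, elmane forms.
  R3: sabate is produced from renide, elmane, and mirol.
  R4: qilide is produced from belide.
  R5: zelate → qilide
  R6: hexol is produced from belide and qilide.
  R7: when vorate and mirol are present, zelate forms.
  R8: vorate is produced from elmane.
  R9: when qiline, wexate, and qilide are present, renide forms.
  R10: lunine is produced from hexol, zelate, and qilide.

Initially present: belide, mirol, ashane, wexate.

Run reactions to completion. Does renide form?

Yes

belide present → qilide forms (R4).
belide and qilide present → hexol forms (R6).
hexol and ashane present → qiline forms (R1).
qiline, wexate, and qilide present → renide forms (R9).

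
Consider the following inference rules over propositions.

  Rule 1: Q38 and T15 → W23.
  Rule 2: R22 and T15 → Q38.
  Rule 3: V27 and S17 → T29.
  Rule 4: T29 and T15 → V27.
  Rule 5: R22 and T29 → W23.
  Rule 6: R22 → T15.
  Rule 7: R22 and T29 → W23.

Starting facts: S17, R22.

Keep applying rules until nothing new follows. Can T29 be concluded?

No

T29 would need V27 and S17 (Rule 3), but V27 is never established.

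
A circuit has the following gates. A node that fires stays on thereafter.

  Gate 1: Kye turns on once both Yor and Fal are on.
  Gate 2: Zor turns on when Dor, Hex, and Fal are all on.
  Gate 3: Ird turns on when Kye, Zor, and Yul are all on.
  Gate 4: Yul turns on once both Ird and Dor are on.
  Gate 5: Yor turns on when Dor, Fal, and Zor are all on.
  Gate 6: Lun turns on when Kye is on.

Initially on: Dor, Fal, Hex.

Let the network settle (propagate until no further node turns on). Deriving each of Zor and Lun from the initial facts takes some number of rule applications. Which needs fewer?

Zor: Dor, Hex, and Fal are on, so Zor turns on (Gate 2). [1 rule application]
Lun: Gate 2: Dor, Hex, and Fal on → Zor on. Dor, Fal, and Zor are on, so Yor turns on (Gate 5). Gate 1: Yor and Fal on → Kye on. Gate 6: Kye on → Lun on. [4 rule applications]
Zor needs fewer.

Zor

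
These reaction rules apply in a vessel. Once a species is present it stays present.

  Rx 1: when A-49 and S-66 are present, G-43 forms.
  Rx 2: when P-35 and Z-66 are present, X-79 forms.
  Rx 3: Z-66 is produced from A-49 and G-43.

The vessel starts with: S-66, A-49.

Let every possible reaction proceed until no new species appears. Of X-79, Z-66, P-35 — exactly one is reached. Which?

A-49 and S-66 present → G-43 forms (Rx 1).
A-49 and G-43 present → Z-66 forms (Rx 3).
X-79 would need P-35 and Z-66 (Rx 2), but P-35 never forms. No rule produces P-35, and it is not given.

Z-66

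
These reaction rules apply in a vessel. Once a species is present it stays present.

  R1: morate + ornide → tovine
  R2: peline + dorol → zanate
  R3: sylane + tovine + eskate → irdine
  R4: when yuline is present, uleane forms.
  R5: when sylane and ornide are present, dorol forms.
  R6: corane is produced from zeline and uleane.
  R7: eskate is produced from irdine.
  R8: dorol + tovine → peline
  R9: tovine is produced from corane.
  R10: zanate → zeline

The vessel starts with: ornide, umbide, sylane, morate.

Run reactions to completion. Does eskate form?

eskate would need irdine (R7), but irdine never forms.

No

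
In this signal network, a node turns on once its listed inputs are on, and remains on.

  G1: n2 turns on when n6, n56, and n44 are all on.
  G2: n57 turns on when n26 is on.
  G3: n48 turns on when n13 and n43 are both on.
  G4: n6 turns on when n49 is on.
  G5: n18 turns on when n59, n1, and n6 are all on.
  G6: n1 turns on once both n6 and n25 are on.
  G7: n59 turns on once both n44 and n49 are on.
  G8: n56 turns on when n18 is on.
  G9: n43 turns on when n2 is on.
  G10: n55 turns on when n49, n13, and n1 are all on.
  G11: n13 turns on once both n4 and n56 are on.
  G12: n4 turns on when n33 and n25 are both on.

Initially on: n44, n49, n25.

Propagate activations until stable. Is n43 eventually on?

n44 and n49 are on, so n59 turns on (G7).
G4: n49 on → n6 on.
n6 and n25 are on, so n1 turns on (G6).
G5: n59, n1, and n6 on → n18 on.
G8: n18 on → n56 on.
n6, n56, and n44 are on, so n2 turns on (G1).
G9: n2 on → n43 on.

Yes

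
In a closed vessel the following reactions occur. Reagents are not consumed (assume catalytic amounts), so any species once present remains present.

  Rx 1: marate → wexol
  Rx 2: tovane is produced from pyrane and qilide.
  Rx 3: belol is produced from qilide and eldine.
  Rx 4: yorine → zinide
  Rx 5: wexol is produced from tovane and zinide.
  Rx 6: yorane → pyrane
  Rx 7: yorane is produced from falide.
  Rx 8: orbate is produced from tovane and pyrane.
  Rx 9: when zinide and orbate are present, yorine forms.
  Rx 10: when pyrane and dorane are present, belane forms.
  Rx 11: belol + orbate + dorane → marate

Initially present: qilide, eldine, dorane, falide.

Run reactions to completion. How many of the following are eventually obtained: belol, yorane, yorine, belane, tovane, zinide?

4

qilide and eldine present → belol forms (Rx 3).
falide present → yorane forms (Rx 7).
yorane present → pyrane forms (Rx 6).
pyrane and dorane present → belane forms (Rx 10).
pyrane and qilide present → tovane forms (Rx 2).
belol: reached.
yorane: reached.
yorine would need zinide and orbate (Rx 9), but zinide never forms.
belane: reached.
tovane: reached.
zinide would need yorine (Rx 4), but yorine never forms.
Reached: belol, yorane, belane, and tovane — 4 of the 6.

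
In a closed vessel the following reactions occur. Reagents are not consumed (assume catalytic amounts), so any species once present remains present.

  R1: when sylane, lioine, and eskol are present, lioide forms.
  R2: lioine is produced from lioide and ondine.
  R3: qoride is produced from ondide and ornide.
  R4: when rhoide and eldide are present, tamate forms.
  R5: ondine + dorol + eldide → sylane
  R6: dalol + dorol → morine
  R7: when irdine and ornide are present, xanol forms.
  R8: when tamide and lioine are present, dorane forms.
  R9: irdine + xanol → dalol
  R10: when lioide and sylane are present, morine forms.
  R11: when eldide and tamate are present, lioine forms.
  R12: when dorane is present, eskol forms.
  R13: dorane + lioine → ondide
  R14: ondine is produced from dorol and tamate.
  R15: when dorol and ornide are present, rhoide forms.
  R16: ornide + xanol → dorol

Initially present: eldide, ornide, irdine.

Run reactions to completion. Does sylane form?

Yes

irdine and ornide present → xanol forms (R7).
ornide and xanol present → dorol forms (R16).
dorol and ornide present → rhoide forms (R15).
rhoide and eldide present → tamate forms (R4).
dorol and tamate present → ondine forms (R14).
ondine, dorol, and eldide present → sylane forms (R5).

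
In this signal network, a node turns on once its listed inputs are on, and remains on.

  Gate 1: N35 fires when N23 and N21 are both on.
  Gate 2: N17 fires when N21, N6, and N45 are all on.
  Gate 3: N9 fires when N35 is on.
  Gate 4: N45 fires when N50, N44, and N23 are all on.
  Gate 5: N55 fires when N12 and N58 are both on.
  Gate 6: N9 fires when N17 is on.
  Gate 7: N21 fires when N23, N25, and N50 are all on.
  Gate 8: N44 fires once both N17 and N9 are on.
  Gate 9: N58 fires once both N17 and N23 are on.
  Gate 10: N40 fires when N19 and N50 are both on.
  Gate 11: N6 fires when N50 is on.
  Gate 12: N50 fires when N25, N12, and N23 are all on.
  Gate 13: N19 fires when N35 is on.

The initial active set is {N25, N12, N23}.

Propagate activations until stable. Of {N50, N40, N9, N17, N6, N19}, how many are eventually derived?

5

Gate 12: N25, N12, and N23 on → N50 on.
N23, N25, and N50 are on, so N21 fires (Gate 7).
Gate 11: N50 on → N6 on.
N23 and N21 are on, so N35 fires (Gate 1).
N35 is on, so N19 fires (Gate 13).
N35 is on, so N9 fires (Gate 3).
N19 and N50 are on, so N40 fires (Gate 10).
N50: reached.
N40: reached.
N9: reached.
N17 would need N21, N6, and N45 (Gate 2), but N45 never turns on.
N6: reached.
N19: reached.
Reached: N50, N40, N9, N6, and N19 — 5 of the 6.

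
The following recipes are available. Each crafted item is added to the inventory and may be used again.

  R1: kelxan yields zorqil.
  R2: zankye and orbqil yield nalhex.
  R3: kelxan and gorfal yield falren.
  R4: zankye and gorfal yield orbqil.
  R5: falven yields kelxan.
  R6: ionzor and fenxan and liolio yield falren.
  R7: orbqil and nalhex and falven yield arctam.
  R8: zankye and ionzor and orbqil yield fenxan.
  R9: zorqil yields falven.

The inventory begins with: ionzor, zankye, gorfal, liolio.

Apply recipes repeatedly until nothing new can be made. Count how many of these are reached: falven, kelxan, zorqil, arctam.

falven would need zorqil (R9), but zorqil is never obtained.
kelxan would need falven (R5), but falven is never obtained.
zorqil would need kelxan (R1), but kelxan is never obtained.
arctam would need orbqil, nalhex, and falven (R7), but falven is never obtained.
None of the 4 are reached.

0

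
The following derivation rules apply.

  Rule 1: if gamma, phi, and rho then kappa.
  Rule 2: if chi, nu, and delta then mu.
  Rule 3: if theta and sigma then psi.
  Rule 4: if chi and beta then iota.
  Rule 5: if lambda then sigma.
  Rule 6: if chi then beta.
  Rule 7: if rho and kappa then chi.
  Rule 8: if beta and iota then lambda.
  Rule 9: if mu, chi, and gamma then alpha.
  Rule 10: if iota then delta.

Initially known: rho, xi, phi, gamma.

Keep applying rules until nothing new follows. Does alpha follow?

alpha would need mu, chi, and gamma (Rule 9), but mu is never established.

No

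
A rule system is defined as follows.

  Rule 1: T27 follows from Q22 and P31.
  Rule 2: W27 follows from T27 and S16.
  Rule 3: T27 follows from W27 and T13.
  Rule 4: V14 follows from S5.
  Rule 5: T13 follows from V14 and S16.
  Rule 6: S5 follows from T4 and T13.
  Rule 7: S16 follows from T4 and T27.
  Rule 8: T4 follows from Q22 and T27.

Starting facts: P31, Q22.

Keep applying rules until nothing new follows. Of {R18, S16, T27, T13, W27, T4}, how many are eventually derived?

4

Q22 and P31 hold, so T27 follows (Rule 1).
From Q22 and T27, Rule 8 gives T4.
From T4 and T27, Rule 7 gives S16.
T27 and S16 hold, so W27 follows (Rule 2).
No rule produces R18, and it is not given.
S16: reached.
T27: reached.
T13 would need V14 and S16 (Rule 5), but V14 is never established.
W27: reached.
T4: reached.
Reached: S16, T27, W27, and T4 — 4 of the 6.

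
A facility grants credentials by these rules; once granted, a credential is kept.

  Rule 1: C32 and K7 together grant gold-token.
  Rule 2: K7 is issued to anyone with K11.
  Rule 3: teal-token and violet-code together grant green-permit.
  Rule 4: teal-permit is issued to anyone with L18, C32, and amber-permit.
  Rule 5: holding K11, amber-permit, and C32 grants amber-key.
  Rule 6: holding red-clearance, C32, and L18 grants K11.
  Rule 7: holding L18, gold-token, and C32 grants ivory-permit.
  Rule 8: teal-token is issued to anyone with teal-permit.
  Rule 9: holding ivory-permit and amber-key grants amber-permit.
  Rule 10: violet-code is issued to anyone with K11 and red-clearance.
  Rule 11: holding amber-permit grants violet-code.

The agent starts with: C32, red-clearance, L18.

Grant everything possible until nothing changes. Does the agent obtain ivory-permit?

Yes

Holding red-clearance, C32, and L18 grants K11 (Rule 6).
Holding K11 grants K7 (Rule 2).
Holding C32 and K7 grants gold-token (Rule 1).
Holding L18, gold-token, and C32 grants ivory-permit (Rule 7).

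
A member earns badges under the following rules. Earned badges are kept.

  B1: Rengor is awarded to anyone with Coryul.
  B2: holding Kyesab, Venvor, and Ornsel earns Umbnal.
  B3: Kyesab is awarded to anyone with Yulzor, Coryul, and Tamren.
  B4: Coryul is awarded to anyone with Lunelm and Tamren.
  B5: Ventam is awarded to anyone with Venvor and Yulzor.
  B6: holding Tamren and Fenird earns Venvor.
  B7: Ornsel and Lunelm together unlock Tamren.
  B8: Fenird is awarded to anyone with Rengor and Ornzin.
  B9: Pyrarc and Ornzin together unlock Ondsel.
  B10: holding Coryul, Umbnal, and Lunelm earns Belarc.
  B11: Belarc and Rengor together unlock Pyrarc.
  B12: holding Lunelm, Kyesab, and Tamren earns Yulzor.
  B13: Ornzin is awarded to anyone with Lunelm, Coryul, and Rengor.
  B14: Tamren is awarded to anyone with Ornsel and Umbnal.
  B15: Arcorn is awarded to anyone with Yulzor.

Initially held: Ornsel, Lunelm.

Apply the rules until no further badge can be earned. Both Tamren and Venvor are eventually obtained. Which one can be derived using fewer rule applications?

Tamren

Tamren: With Ornsel and Lunelm, Tamren is earned (B7). [1 rule application]
Venvor: With Ornsel and Lunelm, Tamren is earned (B7). With Lunelm and Tamren, Coryul is earned (B4). With Coryul, Rengor is earned (B1). With Lunelm, Coryul, and Rengor, Ornzin is earned (B13). With Rengor and Ornzin, Fenird is earned (B8). With Tamren and Fenird, Venvor is earned (B6). [6 rule applications]
Tamren needs fewer.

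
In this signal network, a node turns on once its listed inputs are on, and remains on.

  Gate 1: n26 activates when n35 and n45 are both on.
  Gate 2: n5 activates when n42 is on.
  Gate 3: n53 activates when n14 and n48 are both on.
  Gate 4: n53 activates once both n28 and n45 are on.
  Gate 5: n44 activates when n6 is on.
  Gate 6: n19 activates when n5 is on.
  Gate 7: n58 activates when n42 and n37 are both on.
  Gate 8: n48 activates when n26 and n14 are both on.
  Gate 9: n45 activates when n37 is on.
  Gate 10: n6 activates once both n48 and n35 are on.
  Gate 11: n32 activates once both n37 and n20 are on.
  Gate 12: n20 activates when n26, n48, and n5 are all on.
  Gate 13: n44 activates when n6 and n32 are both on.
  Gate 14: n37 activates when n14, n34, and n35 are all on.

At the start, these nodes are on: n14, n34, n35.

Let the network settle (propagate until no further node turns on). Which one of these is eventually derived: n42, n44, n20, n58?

n14, n34, and n35 are on, so n37 activates (Gate 14).
Gate 9: n37 on → n45 on.
Gate 1: n35 and n45 on → n26 on.
Gate 8: n26 and n14 on → n48 on.
Gate 10: n48 and n35 on → n6 on.
Gate 5: n6 on → n44 on.
No rule produces n42, and it is not given. n58 would need n42 and n37 (Gate 7), but n42 never turns on. n20 would need n26, n48, and n5 (Gate 12), but n5 never turns on.

n44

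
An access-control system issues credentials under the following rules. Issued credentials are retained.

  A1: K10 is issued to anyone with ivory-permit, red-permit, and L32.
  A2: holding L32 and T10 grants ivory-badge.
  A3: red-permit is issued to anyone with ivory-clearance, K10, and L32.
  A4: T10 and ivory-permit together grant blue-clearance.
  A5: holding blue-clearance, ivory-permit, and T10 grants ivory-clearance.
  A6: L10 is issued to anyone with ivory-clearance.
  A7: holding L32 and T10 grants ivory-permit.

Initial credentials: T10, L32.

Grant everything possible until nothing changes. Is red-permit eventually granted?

red-permit would need ivory-clearance, K10, and L32 (A3), but K10 is never granted.

No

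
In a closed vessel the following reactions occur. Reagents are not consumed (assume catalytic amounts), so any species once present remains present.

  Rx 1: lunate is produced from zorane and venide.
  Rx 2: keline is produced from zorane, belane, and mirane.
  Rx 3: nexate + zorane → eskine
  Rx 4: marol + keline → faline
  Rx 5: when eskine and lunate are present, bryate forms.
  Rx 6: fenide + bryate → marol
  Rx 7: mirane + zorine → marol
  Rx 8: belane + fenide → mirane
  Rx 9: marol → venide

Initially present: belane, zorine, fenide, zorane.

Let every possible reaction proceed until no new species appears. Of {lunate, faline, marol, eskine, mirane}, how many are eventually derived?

belane and fenide present → mirane forms (Rx 8).
zorane, belane, and mirane present → keline forms (Rx 2).
mirane and zorine present → marol forms (Rx 7).
marol and keline present → faline forms (Rx 4).
marol present → venide forms (Rx 9).
zorane and venide present → lunate forms (Rx 1).
lunate: reached.
faline: reached.
marol: reached.
eskine would need nexate and zorane (Rx 3), but nexate never forms.
mirane: reached.
Reached: lunate, faline, marol, and mirane — 4 of the 5.

4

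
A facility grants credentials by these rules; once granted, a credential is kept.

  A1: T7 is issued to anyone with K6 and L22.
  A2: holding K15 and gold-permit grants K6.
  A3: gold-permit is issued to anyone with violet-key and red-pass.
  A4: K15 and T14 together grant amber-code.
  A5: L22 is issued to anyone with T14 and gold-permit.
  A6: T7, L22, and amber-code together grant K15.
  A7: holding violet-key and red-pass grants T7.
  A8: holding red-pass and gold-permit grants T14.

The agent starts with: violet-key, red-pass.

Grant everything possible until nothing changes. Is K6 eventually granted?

No

K6 would need K15 and gold-permit (A2), but K15 is never granted.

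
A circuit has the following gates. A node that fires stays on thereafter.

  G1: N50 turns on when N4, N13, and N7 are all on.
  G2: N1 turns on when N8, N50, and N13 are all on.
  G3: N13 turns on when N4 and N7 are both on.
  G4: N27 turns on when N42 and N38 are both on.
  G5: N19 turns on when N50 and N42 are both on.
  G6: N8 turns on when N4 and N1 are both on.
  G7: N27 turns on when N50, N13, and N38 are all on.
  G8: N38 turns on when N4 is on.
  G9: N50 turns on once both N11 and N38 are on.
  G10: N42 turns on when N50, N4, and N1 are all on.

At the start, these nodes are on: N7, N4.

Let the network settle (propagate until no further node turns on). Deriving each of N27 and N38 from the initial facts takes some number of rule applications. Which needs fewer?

N38: G8: N4 on → N38 on. [1 rule application]
N27: N4 and N7 are on, so N13 turns on (G3). N4 is on, so N38 turns on (G8). G1: N4, N13, and N7 on → N50 on. G7: N50, N13, and N38 on → N27 on. [4 rule applications]
N38 needs fewer.

N38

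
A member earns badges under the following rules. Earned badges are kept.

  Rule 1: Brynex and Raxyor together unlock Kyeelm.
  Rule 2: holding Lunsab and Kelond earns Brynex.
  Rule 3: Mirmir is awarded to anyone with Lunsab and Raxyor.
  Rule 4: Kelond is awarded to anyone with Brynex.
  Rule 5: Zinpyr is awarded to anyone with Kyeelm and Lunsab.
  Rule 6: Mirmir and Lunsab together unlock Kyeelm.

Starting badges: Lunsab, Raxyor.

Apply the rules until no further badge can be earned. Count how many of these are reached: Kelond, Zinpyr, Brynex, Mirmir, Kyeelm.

With Lunsab and Raxyor, Mirmir is earned (Rule 3).
With Mirmir and Lunsab, Kyeelm is earned (Rule 6).
With Kyeelm and Lunsab, Zinpyr is earned (Rule 5).
Kelond would need Brynex (Rule 4), but Brynex is never earned.
Zinpyr: reached.
Brynex would need Lunsab and Kelond (Rule 2), but Kelond is never earned.
Mirmir: reached.
Kyeelm: reached.
Reached: Zinpyr, Mirmir, and Kyeelm — 3 of the 5.

3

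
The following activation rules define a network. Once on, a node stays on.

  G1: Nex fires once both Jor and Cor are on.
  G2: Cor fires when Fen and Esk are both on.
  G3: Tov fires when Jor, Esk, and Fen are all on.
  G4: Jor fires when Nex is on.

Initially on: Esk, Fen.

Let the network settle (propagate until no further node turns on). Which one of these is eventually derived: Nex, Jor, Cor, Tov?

Cor

Fen and Esk are on, so Cor fires (G2).
Jor would need Nex (G4), but Nex never turns on. Tov would need Jor, Esk, and Fen (G3), but Jor never turns on. Nex would need Jor and Cor (G1), but Jor never turns on.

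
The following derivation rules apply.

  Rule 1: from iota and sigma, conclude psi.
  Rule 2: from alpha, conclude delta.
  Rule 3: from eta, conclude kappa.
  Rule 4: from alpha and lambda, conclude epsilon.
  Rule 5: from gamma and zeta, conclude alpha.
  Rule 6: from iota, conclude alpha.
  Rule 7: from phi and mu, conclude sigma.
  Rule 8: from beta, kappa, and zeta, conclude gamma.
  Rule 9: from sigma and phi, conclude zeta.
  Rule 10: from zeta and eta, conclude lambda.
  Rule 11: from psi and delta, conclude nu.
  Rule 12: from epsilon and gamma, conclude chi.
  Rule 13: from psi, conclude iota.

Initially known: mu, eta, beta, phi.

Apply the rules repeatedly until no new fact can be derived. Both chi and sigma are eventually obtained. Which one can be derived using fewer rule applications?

sigma: From phi and mu, Rule 7 gives sigma. [1 rule application]
chi: eta holds, so kappa follows (Rule 3). From phi and mu, Rule 7 gives sigma. From sigma and phi, Rule 9 gives zeta. beta, kappa, and zeta hold, so gamma follows (Rule 8). From zeta and eta, Rule 10 gives lambda. From gamma and zeta, Rule 5 gives alpha. alpha and lambda hold, so epsilon follows (Rule 4). From epsilon and gamma, Rule 12 gives chi. [8 rule applications]
sigma needs fewer.

sigma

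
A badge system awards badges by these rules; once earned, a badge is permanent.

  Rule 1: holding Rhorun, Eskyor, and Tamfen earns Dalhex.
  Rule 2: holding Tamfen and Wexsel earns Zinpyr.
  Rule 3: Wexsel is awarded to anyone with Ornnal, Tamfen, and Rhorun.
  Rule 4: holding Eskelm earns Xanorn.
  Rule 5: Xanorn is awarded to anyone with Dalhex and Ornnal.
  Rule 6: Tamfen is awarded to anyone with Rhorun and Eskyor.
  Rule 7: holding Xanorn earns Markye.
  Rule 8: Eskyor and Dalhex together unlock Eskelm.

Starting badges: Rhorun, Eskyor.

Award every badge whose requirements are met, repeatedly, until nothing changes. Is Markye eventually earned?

With Rhorun and Eskyor, Tamfen is earned (Rule 6).
With Rhorun, Eskyor, and Tamfen, Dalhex is earned (Rule 1).
With Eskyor and Dalhex, Eskelm is earned (Rule 8).
With Eskelm, Xanorn is earned (Rule 4).
With Xanorn, Markye is earned (Rule 7).

Yes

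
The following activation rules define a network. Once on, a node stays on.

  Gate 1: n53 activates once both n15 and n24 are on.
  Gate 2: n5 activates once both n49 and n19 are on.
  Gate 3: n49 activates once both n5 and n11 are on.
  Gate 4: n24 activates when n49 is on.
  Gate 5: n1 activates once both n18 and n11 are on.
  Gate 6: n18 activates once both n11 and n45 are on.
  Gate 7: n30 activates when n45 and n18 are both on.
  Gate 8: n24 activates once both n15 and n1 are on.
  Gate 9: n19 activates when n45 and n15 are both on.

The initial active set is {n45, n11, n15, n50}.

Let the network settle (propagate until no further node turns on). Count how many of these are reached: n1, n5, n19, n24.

3

Gate 9: n45 and n15 on → n19 on.
Gate 6: n11 and n45 on → n18 on.
Gate 5: n18 and n11 on → n1 on.
n15 and n1 are on, so n24 activates (Gate 8).
n1: reached.
n5 would need n49 and n19 (Gate 2), but n49 never turns on.
n19: reached.
n24: reached.
Reached: n1, n19, and n24 — 3 of the 4.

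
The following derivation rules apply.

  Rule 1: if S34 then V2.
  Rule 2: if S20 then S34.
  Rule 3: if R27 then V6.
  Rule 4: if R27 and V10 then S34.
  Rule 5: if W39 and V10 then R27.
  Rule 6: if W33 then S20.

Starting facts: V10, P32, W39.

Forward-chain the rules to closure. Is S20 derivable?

S20 would need W33 (Rule 6), but W33 is never established.

No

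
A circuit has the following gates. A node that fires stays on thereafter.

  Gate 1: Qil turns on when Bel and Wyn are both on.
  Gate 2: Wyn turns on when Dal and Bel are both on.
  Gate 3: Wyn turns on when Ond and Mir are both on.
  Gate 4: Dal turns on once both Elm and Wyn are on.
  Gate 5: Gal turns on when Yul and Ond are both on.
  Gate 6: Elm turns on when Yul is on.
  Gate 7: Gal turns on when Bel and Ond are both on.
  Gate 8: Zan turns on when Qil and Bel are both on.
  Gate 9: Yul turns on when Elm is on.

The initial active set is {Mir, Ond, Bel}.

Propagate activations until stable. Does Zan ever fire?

Yes

Gate 3: Ond and Mir on → Wyn on.
Gate 1: Bel and Wyn on → Qil on.
Qil and Bel are on, so Zan turns on (Gate 8).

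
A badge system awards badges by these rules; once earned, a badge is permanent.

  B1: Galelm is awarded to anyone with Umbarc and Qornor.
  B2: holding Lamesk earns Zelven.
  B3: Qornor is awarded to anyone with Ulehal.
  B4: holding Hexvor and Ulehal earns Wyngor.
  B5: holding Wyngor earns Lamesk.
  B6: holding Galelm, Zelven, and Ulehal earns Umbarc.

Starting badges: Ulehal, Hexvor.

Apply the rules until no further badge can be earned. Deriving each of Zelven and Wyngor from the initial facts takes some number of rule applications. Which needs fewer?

Wyngor: With Hexvor and Ulehal, Wyngor is earned (B4). [1 rule application]
Zelven: With Hexvor and Ulehal, Wyngor is earned (B4). With Wyngor, Lamesk is earned (B5). With Lamesk, Zelven is earned (B2). [3 rule applications]
Wyngor needs fewer.

Wyngor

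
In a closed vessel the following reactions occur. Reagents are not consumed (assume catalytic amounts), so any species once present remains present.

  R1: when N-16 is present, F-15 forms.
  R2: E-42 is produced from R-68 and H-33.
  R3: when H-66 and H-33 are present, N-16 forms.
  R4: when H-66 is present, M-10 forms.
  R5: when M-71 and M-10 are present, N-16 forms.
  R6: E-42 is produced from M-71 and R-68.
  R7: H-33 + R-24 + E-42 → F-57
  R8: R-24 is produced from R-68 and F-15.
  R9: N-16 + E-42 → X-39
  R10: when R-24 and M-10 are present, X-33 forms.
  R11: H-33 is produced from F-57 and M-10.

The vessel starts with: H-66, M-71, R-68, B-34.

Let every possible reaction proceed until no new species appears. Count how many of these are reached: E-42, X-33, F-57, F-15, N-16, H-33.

4

M-71 and R-68 present → E-42 forms (R6).
H-66 present → M-10 forms (R4).
M-71 and M-10 present → N-16 forms (R5).
N-16 present → F-15 forms (R1).
R-68 and F-15 present → R-24 forms (R8).
R-24 and M-10 present → X-33 forms (R10).
E-42: reached.
X-33: reached.
F-57 would need H-33, R-24, and E-42 (R7), but H-33 never forms.
F-15: reached.
N-16: reached.
H-33 would need F-57 and M-10 (R11), but F-57 never forms.
Reached: E-42, X-33, F-15, and N-16 — 4 of the 6.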